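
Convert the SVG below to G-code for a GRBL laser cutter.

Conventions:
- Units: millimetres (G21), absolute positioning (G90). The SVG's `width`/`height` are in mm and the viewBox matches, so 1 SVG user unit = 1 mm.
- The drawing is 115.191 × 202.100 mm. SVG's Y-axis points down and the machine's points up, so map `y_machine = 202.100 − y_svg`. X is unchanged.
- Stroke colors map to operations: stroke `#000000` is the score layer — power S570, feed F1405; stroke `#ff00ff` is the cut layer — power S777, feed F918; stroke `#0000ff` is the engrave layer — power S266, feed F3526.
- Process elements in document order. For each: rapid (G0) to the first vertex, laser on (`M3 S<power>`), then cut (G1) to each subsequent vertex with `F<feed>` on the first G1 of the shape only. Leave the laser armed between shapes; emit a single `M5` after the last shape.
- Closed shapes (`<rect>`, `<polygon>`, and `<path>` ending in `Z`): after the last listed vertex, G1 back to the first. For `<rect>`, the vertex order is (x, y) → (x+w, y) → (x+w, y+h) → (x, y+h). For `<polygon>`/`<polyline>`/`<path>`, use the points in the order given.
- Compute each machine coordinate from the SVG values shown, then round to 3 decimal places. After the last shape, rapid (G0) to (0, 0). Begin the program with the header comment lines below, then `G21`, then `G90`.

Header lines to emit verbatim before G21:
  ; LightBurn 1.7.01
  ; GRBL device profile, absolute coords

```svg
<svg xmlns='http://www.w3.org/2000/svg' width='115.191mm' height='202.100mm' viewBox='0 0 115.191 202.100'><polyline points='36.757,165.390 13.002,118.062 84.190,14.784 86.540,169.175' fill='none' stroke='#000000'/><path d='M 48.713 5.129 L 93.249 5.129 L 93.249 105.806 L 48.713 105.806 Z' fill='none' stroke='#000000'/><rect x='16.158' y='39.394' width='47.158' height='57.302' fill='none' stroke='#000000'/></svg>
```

; LightBurn 1.7.01
; GRBL device profile, absolute coords
G21
G90
G0 X36.757 Y36.710
M3 S570
G1 X13.002 Y84.038 F1405
G1 X84.190 Y187.316
G1 X86.540 Y32.925
G0 X48.713 Y196.971
M3 S570
G1 X93.249 Y196.971 F1405
G1 X93.249 Y96.294
G1 X48.713 Y96.294
G1 X48.713 Y196.971
G0 X16.158 Y162.706
M3 S570
G1 X63.316 Y162.706 F1405
G1 X63.316 Y105.404
G1 X16.158 Y105.404
G1 X16.158 Y162.706
M5
G0 X0.000 Y0.000

viewBox `0 0 115.191 202.100` with mm width/height → 1 unit = 1 mm. Flip: y_m = 202.100 − y_svg.

**Shape 1** — `<polyline>` open polyline, stroke `#000000` → score (S570, F1405). Machine vertices: (36.757,36.710) → (13.002,84.038) → (84.190,187.316) → (86.540,32.925). Open path.

**Shape 2** — `<path>` rectangle, stroke `#000000` → score (S570, F1405). Machine vertices: (48.713,196.971) → (93.249,196.971) → (93.249,96.294) → (48.713,96.294) → (48.713,196.971). Closed: final G1 returns to the first vertex.

**Shape 3** — `<rect>` rectangle, stroke `#000000` → score (S570, F1405). Machine vertices: (16.158,162.706) → (63.316,162.706) → (63.316,105.404) → (16.158,105.404) → (16.158,162.706). Closed: final G1 returns to the first vertex.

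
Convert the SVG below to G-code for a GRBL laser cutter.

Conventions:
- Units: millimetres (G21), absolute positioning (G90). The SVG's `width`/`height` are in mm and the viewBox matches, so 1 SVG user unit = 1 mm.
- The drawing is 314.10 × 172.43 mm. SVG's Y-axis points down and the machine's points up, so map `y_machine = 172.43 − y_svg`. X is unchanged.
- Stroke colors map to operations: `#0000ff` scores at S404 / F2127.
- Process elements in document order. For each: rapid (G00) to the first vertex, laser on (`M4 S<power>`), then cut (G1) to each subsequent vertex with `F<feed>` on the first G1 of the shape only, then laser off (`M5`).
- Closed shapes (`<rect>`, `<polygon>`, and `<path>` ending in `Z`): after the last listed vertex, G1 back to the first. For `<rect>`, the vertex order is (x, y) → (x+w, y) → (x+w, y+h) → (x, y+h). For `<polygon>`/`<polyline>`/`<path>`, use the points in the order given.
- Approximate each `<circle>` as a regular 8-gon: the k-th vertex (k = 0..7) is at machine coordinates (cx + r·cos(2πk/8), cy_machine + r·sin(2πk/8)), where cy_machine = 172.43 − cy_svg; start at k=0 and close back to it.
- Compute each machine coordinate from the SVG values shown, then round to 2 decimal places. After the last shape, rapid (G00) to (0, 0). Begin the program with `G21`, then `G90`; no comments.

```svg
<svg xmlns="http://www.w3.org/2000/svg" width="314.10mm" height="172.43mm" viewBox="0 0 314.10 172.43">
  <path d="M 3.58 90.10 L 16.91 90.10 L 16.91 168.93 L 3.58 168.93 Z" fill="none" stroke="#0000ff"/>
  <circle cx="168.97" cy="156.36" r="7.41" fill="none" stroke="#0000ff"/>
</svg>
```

G21
G90
G00 X3.58 Y82.33
M4 S404
G1 X16.91 Y82.33 F2127
G1 X16.91 Y3.50
G1 X3.58 Y3.50
G1 X3.58 Y82.33
M5
G00 X176.38 Y16.07
M4 S404
G1 X174.21 Y21.31 F2127
G1 X168.97 Y23.48
G1 X163.73 Y21.31
G1 X161.56 Y16.07
G1 X163.73 Y10.83
G1 X168.97 Y8.66
G1 X174.21 Y10.83
G1 X176.38 Y16.07
M5
G00 X0.00 Y0.00

Since the viewBox matches the mm dimensions, user units are millimetres directly. The only transform is the Y-flip y_m = 172.43 − y_svg.

Shape 1 is a rectangle drawn with `<path>`. Its stroke #0000ff means score at S404, F2127. After flipping Y the toolpath is (3.58,82.33) → (16.91,82.33) → (16.91,3.50) → (3.58,3.50) → (3.58,82.33), returning to the start.

Shape 2 is a circle drawn with `<circle>`. Its stroke #0000ff means score at S404, F2127. After flipping Y the toolpath is (176.38,16.07) → (174.21,21.31) → (168.97,23.48) → (163.73,21.31) → (161.56,16.07) → (163.73,10.83) → (168.97,8.66) → (174.21,10.83) → (176.38,16.07), returning to the start.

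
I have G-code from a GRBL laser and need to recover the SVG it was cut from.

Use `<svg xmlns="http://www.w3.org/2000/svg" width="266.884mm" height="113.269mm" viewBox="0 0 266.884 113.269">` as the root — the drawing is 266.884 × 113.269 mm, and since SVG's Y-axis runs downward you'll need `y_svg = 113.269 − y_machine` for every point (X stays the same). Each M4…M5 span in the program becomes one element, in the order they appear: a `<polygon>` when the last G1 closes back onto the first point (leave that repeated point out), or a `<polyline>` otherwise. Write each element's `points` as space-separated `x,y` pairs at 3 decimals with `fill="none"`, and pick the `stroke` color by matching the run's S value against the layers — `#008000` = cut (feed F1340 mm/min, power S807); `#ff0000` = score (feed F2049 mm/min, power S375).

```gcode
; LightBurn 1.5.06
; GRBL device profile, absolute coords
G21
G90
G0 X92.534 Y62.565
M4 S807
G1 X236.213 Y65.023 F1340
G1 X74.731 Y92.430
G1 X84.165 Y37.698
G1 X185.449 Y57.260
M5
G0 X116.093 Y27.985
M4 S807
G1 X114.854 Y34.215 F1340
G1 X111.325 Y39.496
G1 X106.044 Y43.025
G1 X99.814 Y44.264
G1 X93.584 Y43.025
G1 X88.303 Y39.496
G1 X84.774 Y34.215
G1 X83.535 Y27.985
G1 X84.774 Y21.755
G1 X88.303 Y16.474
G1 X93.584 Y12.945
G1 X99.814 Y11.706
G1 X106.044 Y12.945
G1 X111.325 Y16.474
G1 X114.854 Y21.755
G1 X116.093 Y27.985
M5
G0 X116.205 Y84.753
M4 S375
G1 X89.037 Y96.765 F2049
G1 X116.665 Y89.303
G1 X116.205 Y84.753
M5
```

<svg xmlns="http://www.w3.org/2000/svg" width="266.884mm" height="113.269mm" viewBox="0 0 266.884 113.269">
  <polyline points="92.534,50.704 236.213,48.246 74.731,20.839 84.165,75.571 185.449,56.009" fill="none" stroke="#008000"/>
  <polygon points="116.093,85.284 114.854,79.054 111.325,73.773 106.044,70.244 99.814,69.005 93.584,70.244 88.303,73.773 84.774,79.054 83.535,85.284 84.774,91.514 88.303,96.795 93.584,100.324 99.814,101.563 106.044,100.324 111.325,96.795 114.854,91.514" fill="none" stroke="#008000"/>
  <polygon points="116.205,28.516 89.037,16.504 116.665,23.966" fill="none" stroke="#ff0000"/>
</svg>

Each laser-on run becomes one SVG element. Flip Y back into SVG space with y_svg = 113.269 − y_machine.

Run 1: the run's S807 means `#008000` (cut). The run is open, so emit a `<polyline>` with points (Y-flipped): 92.534,50.704 236.213,48.246 74.731,20.839 84.165,75.571 185.449,56.009.

Run 2: the run's S807 means `#008000` (cut). The run returns to its start, so emit a `<polygon>` with points (Y-flipped): 116.093,85.284 114.854,79.054 111.325,73.773 106.044,70.244 99.814,69.005 93.584,70.244 88.303,73.773 84.774,79.054 83.535,85.284 84.774,91.514 88.303,96.795 93.584,100.324 99.814,101.563 106.044,100.324 111.325,96.795 114.854,91.514.

Run 3: the run's S375 means `#ff0000` (score). The run returns to its start, so emit a `<polygon>` with points (Y-flipped): 116.205,28.516 89.037,16.504 116.665,23.966.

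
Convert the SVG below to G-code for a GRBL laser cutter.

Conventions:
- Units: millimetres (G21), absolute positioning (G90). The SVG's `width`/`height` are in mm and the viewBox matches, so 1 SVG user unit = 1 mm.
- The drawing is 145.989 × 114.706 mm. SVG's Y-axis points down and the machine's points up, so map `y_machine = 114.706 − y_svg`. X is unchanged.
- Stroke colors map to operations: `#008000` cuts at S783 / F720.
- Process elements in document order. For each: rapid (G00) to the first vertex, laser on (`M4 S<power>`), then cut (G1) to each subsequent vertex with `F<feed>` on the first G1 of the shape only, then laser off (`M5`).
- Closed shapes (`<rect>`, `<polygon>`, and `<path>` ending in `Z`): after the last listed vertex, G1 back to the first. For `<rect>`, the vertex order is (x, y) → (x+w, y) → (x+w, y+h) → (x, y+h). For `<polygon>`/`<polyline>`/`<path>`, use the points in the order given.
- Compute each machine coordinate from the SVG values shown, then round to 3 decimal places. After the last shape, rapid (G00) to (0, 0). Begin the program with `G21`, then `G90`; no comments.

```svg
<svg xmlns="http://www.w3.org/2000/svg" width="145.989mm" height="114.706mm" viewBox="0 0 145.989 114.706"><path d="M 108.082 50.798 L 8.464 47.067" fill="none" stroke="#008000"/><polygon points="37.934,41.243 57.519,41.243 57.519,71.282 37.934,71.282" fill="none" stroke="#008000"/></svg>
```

G21
G90
G00 X108.082 Y63.908
M4 S783
G1 X8.464 Y67.639 F720
M5
G00 X37.934 Y73.463
M4 S783
G1 X57.519 Y73.463 F720
G1 X57.519 Y43.424
G1 X37.934 Y43.424
G1 X37.934 Y73.463
M5
G00 X0.000 Y0.000

1 u = 1 mm; y_m = 114.706 − y.

[1] `<path>` line segment, #008000→cut S783 F720: (108.082,63.908) → (8.464,67.639)

[2] `<polygon>` rectangle, #008000→cut S783 F720: (37.934,73.463) → (57.519,73.463) → (57.519,43.424) → (37.934,43.424) → (37.934,73.463) (closed)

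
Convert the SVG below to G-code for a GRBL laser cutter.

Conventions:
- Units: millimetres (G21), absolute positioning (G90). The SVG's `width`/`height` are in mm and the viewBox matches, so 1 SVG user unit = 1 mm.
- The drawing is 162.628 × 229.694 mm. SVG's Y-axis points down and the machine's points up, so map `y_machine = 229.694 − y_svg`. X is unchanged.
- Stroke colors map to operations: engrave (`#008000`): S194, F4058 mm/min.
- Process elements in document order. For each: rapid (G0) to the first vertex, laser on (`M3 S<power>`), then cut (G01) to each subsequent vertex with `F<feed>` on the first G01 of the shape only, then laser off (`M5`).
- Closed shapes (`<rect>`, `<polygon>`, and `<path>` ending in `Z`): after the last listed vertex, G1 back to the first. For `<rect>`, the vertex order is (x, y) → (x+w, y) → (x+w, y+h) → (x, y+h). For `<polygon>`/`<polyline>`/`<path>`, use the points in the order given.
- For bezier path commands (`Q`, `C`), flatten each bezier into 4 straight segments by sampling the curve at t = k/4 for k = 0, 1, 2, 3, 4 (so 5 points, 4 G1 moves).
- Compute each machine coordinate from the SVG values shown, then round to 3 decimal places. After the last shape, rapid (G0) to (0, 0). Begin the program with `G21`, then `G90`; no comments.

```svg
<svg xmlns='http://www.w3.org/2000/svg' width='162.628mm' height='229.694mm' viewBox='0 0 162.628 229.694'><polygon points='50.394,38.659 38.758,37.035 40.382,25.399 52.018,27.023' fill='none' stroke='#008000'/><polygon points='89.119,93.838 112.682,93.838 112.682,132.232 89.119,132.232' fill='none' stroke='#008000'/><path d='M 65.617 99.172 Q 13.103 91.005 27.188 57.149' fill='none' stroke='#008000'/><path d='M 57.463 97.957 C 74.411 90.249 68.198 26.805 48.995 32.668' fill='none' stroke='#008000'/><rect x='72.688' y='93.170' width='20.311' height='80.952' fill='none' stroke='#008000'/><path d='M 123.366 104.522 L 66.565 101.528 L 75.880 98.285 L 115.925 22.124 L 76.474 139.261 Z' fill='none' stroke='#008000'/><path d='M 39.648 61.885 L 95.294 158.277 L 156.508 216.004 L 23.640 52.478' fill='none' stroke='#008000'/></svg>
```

G21
G90
G0 X50.394 Y191.035
M3 S194
G01 X38.758 Y192.659 F4058
G01 X40.382 Y204.295
G01 X52.018 Y202.671
G01 X50.394 Y191.035
M5
G0 X89.119 Y135.856
M3 S194
G01 X112.682 Y135.856 F4058
G01 X112.682 Y97.462
G01 X89.119 Y97.462
G01 X89.119 Y135.856
M5
G0 X65.617 Y130.522
M3 S194
G01 X43.522 Y136.211 F4058
G01 X29.753 Y145.111
G01 X24.308 Y157.223
G01 X27.188 Y172.545
M5
G0 X57.463 Y131.737
M3 S194
G01 X65.990 Y146.015 F4058
G01 X66.786 Y169.471
G01 X60.803 Y190.382
G01 X48.995 Y197.026
M5
G0 X72.688 Y136.524
M3 S194
G01 X92.999 Y136.524 F4058
G01 X92.999 Y55.572
G01 X72.688 Y55.572
G01 X72.688 Y136.524
M5
G0 X123.366 Y125.172
M3 S194
G01 X66.565 Y128.166 F4058
G01 X75.880 Y131.409
G01 X115.925 Y207.570
G01 X76.474 Y90.433
G01 X123.366 Y125.172
M5
G0 X39.648 Y167.809
M3 S194
G01 X95.294 Y71.417 F4058
G01 X156.508 Y13.690
G01 X23.640 Y177.216
M5
G0 X0.000 Y0.000

1 u = 1 mm; y_m = 229.694 − y.

[1] `<polygon>` regular polygon, #008000→engrave S194 F4058: (50.394,191.035) → (38.758,192.659) → (40.382,204.295) → (52.018,202.671) → (50.394,191.035) (closed)

[2] `<polygon>` rectangle, #008000→engrave S194 F4058: (89.119,135.856) → (112.682,135.856) → (112.682,97.462) → (89.119,97.462) → (89.119,135.856) (closed)

[3] `<path>` quadratic bezier, #008000→engrave S194 F4058: (65.617,130.522) → (43.522,136.211) → (29.753,145.111) → (24.308,157.223) → (27.188,172.545)

[4] `<path>` cubic bezier, #008000→engrave S194 F4058: (57.463,131.737) → (65.990,146.015) → (66.786,169.471) → (60.803,190.382) → (48.995,197.026)

[5] `<rect>` rectangle, #008000→engrave S194 F4058: (72.688,136.524) → (92.999,136.524) → (92.999,55.572) → (72.688,55.572) → (72.688,136.524) (closed)

[6] `<path>` closed polygon, #008000→engrave S194 F4058: (123.366,125.172) → (66.565,128.166) → (75.880,131.409) → (115.925,207.570) → (76.474,90.433) → (123.366,125.172) (closed)

[7] `<path>` open polyline, #008000→engrave S194 F4058: (39.648,167.809) → (95.294,71.417) → (156.508,13.690) → (23.640,177.216)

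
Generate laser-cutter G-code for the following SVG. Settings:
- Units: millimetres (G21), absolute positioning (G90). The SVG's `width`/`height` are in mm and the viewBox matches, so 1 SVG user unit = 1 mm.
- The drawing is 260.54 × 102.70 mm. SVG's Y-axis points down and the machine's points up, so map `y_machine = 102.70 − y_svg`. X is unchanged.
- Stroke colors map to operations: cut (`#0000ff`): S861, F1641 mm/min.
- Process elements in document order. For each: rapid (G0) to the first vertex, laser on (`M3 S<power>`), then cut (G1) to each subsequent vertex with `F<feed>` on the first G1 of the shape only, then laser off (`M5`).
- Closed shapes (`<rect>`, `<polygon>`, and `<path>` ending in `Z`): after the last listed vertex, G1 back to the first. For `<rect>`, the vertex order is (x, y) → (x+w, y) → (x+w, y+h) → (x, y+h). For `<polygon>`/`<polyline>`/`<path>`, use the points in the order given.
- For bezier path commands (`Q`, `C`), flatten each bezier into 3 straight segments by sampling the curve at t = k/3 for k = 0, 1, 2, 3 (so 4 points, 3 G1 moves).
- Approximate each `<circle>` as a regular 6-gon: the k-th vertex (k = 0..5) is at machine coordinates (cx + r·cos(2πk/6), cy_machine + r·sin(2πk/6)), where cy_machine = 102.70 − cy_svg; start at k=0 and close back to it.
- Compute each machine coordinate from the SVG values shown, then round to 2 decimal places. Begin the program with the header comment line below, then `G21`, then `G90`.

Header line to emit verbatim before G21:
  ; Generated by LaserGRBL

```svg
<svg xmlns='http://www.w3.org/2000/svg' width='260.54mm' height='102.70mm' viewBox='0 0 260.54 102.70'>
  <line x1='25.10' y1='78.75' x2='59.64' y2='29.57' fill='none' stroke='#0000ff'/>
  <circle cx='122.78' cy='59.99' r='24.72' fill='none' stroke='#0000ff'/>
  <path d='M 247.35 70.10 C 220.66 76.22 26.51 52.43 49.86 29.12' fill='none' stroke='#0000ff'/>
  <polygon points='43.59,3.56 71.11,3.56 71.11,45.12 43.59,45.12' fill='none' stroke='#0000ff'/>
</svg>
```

Since the viewBox matches the mm dimensions, user units are millimetres directly. The only transform is the Y-flip y_m = 102.70 − y_svg.

Shape 1 is a line segment drawn with `<line>`. Its stroke #0000ff means cut at S861, F1641. After flipping Y the toolpath is (25.10,23.95) → (59.64,73.13).

Shape 2 is a circle drawn with `<circle>`. Its stroke #0000ff means cut at S861, F1641. After flipping Y the toolpath is (147.50,42.71) → (135.14,64.12) → (110.42,64.12) → (98.06,42.71) → (110.42,21.30) → (135.14,21.30) → (147.50,42.71), returning to the start.

Shape 3 is a cubic bezier drawn with `<path>`. Its stroke #0000ff means cut at S861, F1641. After flipping Y the toolpath is (247.35,32.60) → (179.10,35.32) → (84.75,51.24) → (49.86,73.58).

Shape 4 is a rectangle drawn with `<polygon>`. Its stroke #0000ff means cut at S861, F1641. After flipping Y the toolpath is (43.59,99.14) → (71.11,99.14) → (71.11,57.58) → (43.59,57.58) → (43.59,99.14), returning to the start.

; Generated by LaserGRBL
G21
G90
G0 X25.10 Y23.95
M3 S861
G1 X59.64 Y73.13 F1641
M5
G0 X147.50 Y42.71
M3 S861
G1 X135.14 Y64.12 F1641
G1 X110.42 Y64.12
G1 X98.06 Y42.71
G1 X110.42 Y21.30
G1 X135.14 Y21.30
G1 X147.50 Y42.71
M5
G0 X247.35 Y32.60
M3 S861
G1 X179.10 Y35.32 F1641
G1 X84.75 Y51.24
G1 X49.86 Y73.58
M5
G0 X43.59 Y99.14
M3 S861
G1 X71.11 Y99.14 F1641
G1 X71.11 Y57.58
G1 X43.59 Y57.58
G1 X43.59 Y99.14
M5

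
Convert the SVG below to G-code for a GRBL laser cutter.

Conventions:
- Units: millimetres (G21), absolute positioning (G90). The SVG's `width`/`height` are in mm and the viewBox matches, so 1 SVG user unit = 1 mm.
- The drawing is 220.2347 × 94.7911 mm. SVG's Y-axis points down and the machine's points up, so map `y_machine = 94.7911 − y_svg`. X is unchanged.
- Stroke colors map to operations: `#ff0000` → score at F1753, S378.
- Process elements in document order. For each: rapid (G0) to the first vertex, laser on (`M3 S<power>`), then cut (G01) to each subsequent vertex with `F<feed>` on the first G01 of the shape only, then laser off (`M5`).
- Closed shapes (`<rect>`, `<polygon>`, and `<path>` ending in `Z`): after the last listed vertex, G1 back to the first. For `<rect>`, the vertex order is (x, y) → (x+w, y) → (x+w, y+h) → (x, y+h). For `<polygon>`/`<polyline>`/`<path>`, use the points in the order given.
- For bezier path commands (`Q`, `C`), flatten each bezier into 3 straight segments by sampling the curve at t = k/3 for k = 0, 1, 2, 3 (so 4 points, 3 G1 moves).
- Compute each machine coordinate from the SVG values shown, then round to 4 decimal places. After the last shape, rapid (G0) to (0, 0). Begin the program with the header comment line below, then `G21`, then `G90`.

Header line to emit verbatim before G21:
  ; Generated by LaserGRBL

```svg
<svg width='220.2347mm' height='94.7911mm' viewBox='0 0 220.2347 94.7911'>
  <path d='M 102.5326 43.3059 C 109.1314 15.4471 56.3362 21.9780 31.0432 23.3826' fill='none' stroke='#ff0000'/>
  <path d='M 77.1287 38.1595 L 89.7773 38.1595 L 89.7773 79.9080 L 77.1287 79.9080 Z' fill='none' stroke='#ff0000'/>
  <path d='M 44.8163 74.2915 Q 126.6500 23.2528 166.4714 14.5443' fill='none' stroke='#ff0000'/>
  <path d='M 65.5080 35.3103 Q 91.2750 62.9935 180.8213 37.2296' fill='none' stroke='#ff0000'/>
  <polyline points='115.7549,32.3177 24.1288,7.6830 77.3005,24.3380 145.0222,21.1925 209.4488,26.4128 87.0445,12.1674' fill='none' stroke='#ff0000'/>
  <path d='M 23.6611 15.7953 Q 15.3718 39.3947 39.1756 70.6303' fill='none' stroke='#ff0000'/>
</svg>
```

; Generated by LaserGRBL
G21
G90
G0 X102.5326 Y51.4852
M3 S378
G01 X92.5518 Y69.3443 F1753
G01 X62.2852 Y73.0583
G01 X31.0432 Y71.4085
M5
G0 X77.1287 Y56.6316
M3 S378
G01 X89.7773 Y56.6316 F1753
G01 X89.7773 Y14.8831
G01 X77.1287 Y14.8831
G01 X77.1287 Y56.6316
M5
G0 X44.8163 Y20.4996
M3 S378
G01 X94.7041 Y49.8220 F1753
G01 X135.2558 Y69.7378
G01 X166.4714 Y80.2468
M5
G0 X65.5080 Y59.4808
M3 S378
G01 X89.7726 Y46.9639 F1753
G01 X128.2104 Y46.3241
G01 X180.8213 Y57.5615
M5
G0 X115.7549 Y62.4734
M3 S378
G01 X24.1288 Y87.1081 F1753
G01 X77.3005 Y70.4531
G01 X145.0222 Y73.5986
G01 X209.4488 Y68.3783
G01 X87.0445 Y82.6237
M5
G0 X23.6611 Y78.9958
M3 S378
G01 X21.7008 Y62.4144 F1753
G01 X26.8723 Y44.1361
G01 X39.1756 Y24.1608
M5
G0 X0.0000 Y0.0000

Since the viewBox matches the mm dimensions, user units are millimetres directly. The only transform is the Y-flip y_m = 94.7911 − y_svg.

Shape 1 is a cubic bezier drawn with `<path>`. Its stroke #ff0000 means score at S378, F1753. After flipping Y the toolpath is (102.5326,51.4852) → (92.5518,69.3443) → (62.2852,73.0583) → (31.0432,71.4085).

Shape 2 is a rectangle drawn with `<path>`. Its stroke #ff0000 means score at S378, F1753. After flipping Y the toolpath is (77.1287,56.6316) → (89.7773,56.6316) → (89.7773,14.8831) → (77.1287,14.8831) → (77.1287,56.6316), returning to the start.

Shape 3 is a quadratic bezier drawn with `<path>`. Its stroke #ff0000 means score at S378, F1753. After flipping Y the toolpath is (44.8163,20.4996) → (94.7041,49.8220) → (135.2558,69.7378) → (166.4714,80.2468).

Shape 4 is a quadratic bezier drawn with `<path>`. Its stroke #ff0000 means score at S378, F1753. After flipping Y the toolpath is (65.5080,59.4808) → (89.7726,46.9639) → (128.2104,46.3241) → (180.8213,57.5615).

Shape 5 is a open polyline drawn with `<polyline>`. Its stroke #ff0000 means score at S378, F1753. After flipping Y the toolpath is (115.7549,62.4734) → (24.1288,87.1081) → (77.3005,70.4531) → (145.0222,73.5986) → (209.4488,68.3783) → (87.0445,82.6237).

Shape 6 is a quadratic bezier drawn with `<path>`. Its stroke #ff0000 means score at S378, F1753. After flipping Y the toolpath is (23.6611,78.9958) → (21.7008,62.4144) → (26.8723,44.1361) → (39.1756,24.1608).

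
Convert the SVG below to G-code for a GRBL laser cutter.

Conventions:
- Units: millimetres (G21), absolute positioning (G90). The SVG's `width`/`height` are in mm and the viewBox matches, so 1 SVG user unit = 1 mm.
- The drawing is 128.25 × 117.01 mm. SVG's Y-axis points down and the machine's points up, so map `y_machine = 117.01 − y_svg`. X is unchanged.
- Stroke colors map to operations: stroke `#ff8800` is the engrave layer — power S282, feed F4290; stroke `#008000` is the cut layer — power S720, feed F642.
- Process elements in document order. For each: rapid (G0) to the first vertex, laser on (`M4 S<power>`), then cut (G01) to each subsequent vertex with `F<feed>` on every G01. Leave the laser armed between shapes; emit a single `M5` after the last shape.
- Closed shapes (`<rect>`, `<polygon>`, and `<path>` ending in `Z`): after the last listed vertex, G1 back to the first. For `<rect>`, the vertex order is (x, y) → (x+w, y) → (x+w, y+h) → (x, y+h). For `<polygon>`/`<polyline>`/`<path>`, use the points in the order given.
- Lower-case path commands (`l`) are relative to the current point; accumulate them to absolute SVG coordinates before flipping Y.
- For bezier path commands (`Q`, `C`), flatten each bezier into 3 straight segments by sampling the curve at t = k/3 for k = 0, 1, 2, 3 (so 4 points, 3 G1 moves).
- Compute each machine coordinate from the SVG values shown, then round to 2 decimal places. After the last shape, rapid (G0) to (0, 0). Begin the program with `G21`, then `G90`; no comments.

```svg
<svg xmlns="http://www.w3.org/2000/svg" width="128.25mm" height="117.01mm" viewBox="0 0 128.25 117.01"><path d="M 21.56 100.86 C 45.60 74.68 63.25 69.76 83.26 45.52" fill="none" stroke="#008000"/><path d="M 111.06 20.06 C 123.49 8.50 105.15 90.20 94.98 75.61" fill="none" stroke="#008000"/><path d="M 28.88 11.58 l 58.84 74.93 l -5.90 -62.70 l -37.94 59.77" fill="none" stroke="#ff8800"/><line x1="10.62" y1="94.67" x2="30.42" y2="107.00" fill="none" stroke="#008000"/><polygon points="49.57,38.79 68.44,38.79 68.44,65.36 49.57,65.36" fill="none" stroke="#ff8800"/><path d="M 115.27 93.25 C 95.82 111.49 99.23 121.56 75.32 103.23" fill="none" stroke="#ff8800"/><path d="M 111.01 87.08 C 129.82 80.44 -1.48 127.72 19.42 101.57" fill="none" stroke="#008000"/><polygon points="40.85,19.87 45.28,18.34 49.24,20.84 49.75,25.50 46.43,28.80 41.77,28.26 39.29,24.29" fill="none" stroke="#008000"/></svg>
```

G21
G90
G0 X21.56 Y16.15
M4 S720
G01 X43.79 Y36.75 F642
G01 X63.71 Y52.19 F642
G01 X83.26 Y71.49 F642
G0 X111.06 Y96.95
M4 S720
G01 X114.68 Y84.44 F642
G01 X106.43 Y51.89 F642
G01 X94.98 Y41.40 F642
G0 X28.88 Y105.43
M4 S282
G01 X87.72 Y30.50 F4290
G01 X81.82 Y93.20 F4290
G01 X43.88 Y33.43 F4290
G0 X10.62 Y22.34
M4 S720
G01 X30.42 Y10.01 F642
G0 X49.57 Y78.22
M4 S282
G01 X68.44 Y78.22 F4290
G01 X68.44 Y51.65 F4290
G01 X49.57 Y51.65 F4290
G01 X49.57 Y78.22 F4290
G0 X115.27 Y23.76
M4 S282
G01 X101.58 Y8.99 F4290
G01 X91.98 Y4.17 F4290
G01 X75.32 Y13.78 F4290
G0 X111.01 Y29.93
M4 S720
G01 X90.98 Y23.31 F642
G01 X38.06 Y9.05 F642
G01 X19.42 Y15.44 F642
G0 X40.85 Y97.14
M4 S720
G01 X45.28 Y98.67 F642
G01 X49.24 Y96.17 F642
G01 X49.75 Y91.51 F642
G01 X46.43 Y88.21 F642
G01 X41.77 Y88.75 F642
G01 X39.29 Y92.72 F642
G01 X40.85 Y97.14 F642
M5
G0 X0.00 Y0.00

viewBox `0 0 128.25 117.01` with mm width/height → 1 unit = 1 mm. Flip: y_m = 117.01 − y_svg.

**Shape 1** — `<path>` cubic bezier, stroke `#008000` → cut (S720, F642). Control points (SVG): P0=(21.56,100.86), P1=(45.60,74.68), P2=(63.25,69.76), P3=(83.26,45.52); sampled at t=k/3. Machine vertices: (21.56,16.15) → (43.79,36.75) → (63.71,52.19) → (83.26,71.49). Open path.

**Shape 2** — `<path>` cubic bezier, stroke `#008000` → cut (S720, F642). Control points (SVG): P0=(111.06,20.06), P1=(123.49,8.50), P2=(105.15,90.20), P3=(94.98,75.61); sampled at t=k/3. Machine vertices: (111.06,96.95) → (114.68,84.44) → (106.43,51.89) → (94.98,41.40). Open path.

**Shape 3** — `<path>` open polyline, stroke `#ff8800` → engrave (S282, F4290). Machine vertices: (28.88,105.43) → (87.72,30.50) → (81.82,93.20) → (43.88,33.43). Open path.

**Shape 4** — `<line>` line segment, stroke `#008000` → cut (S720, F642). Machine vertices: (10.62,22.34) → (30.42,10.01). Open path.

**Shape 5** — `<polygon>` rectangle, stroke `#ff8800` → engrave (S282, F4290). Machine vertices: (49.57,78.22) → (68.44,78.22) → (68.44,51.65) → (49.57,51.65) → (49.57,78.22). Closed: final G1 returns to the first vertex.

**Shape 6** — `<path>` cubic bezier, stroke `#ff8800` → engrave (S282, F4290). Control points (SVG): P0=(115.27,93.25), P1=(95.82,111.49), P2=(99.23,121.56), P3=(75.32,103.23); sampled at t=k/3. Machine vertices: (115.27,23.76) → (101.58,8.99) → (91.98,4.17) → (75.32,13.78). Open path.

**Shape 7** — `<path>` cubic bezier, stroke `#008000` → cut (S720, F642). Control points (SVG): P0=(111.01,87.08), P1=(129.82,80.44), P2=(-1.48,127.72), P3=(19.42,101.57); sampled at t=k/3. Machine vertices: (111.01,29.93) → (90.98,23.31) → (38.06,9.05) → (19.42,15.44). Open path.

**Shape 8** — `<polygon>` regular polygon, stroke `#008000` → cut (S720, F642). Machine vertices: (40.85,97.14) → (45.28,98.67) → (49.24,96.17) → (49.75,91.51) → (46.43,88.21) → (41.77,88.75) → (39.29,92.72) → (40.85,97.14). Closed: final G1 returns to the first vertex.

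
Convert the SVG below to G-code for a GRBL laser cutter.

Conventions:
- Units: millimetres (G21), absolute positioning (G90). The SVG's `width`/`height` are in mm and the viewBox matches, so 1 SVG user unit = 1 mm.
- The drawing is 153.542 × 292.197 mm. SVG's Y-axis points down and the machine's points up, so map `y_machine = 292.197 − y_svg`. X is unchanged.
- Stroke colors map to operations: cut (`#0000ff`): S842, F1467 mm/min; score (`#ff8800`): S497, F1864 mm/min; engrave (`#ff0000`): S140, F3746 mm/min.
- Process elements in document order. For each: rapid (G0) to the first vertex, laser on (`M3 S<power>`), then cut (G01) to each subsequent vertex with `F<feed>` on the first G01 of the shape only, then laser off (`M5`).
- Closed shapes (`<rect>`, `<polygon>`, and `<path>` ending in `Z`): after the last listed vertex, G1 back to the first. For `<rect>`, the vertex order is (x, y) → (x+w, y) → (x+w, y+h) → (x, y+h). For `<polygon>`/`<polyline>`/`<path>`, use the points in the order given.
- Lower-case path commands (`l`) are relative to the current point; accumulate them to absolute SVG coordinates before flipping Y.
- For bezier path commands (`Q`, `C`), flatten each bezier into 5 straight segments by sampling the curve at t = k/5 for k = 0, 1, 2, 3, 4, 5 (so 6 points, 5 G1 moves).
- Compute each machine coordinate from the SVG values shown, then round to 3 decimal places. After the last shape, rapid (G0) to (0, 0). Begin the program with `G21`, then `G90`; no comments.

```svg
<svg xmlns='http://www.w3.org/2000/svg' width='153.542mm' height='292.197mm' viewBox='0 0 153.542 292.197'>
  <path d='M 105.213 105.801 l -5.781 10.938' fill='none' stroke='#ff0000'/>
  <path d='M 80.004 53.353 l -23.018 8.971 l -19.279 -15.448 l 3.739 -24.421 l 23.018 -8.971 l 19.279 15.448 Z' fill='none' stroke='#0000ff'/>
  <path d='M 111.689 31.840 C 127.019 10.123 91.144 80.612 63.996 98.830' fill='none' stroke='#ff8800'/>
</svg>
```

Since the viewBox matches the mm dimensions, user units are millimetres directly. The only transform is the Y-flip y_m = 292.197 − y_svg.

Shape 1 is a line segment drawn with `<path>`. Its stroke #ff0000 means engrave at S140, F3746. After flipping Y the toolpath is (105.213,186.396) → (99.432,175.458).

Shape 2 is a regular polygon drawn with `<path>`. Its stroke #0000ff means cut at S842, F1467. After flipping Y the toolpath is (80.004,238.844) → (56.986,229.873) → (37.707,245.321) → (41.446,269.742) → (64.464,278.713) → (83.743,263.265) → (80.004,238.844), returning to the start.

Shape 3 is a cubic bezier drawn with `<path>`. Its stroke #ff8800 means score at S497, F1864. After flipping Y the toolpath is (111.689,260.357) → (115.222,263.478) → (109.342,251.405) → (96.927,231.072) → (80.853,209.415) → (63.996,193.367).

G21
G90
G0 X105.213 Y186.396
M3 S140
G01 X99.432 Y175.458 F3746
M5
G0 X80.004 Y238.844
M3 S842
G01 X56.986 Y229.873 F1467
G01 X37.707 Y245.321
G01 X41.446 Y269.742
G01 X64.464 Y278.713
G01 X83.743 Y263.265
G01 X80.004 Y238.844
M5
G0 X111.689 Y260.357
M3 S497
G01 X115.222 Y263.478 F1864
G01 X109.342 Y251.405
G01 X96.927 Y231.072
G01 X80.853 Y209.415
G01 X63.996 Y193.367
M5
G0 X0.000 Y0.000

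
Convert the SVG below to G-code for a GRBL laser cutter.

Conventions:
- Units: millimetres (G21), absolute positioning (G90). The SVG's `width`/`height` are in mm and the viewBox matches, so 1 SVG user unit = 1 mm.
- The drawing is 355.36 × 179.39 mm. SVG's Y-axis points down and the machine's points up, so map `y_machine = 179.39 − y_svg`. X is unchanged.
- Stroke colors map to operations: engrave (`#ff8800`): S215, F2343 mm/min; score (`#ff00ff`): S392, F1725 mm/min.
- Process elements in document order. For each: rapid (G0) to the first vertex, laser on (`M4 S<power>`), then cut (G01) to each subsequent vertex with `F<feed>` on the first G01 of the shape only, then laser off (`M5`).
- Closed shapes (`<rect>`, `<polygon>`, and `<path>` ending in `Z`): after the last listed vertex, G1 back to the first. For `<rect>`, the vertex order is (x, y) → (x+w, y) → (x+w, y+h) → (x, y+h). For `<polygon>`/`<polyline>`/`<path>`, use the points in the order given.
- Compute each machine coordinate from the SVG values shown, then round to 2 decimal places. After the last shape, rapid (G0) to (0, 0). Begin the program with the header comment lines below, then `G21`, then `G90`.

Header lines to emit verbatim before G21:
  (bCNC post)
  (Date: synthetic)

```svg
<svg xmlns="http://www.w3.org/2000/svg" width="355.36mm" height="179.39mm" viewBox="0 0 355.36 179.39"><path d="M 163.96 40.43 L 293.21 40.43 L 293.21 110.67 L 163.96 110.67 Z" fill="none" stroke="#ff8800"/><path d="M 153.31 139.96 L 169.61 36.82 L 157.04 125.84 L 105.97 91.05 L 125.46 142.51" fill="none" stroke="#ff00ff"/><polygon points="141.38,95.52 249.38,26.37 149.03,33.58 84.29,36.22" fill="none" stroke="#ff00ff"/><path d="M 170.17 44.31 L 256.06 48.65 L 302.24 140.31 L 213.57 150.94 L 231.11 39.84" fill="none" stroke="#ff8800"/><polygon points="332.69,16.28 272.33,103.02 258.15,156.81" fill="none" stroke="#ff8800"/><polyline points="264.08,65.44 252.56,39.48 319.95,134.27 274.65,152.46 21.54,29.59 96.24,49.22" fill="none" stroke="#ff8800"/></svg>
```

viewBox `0 0 355.36 179.39` with mm width/height → 1 unit = 1 mm. Flip: y_m = 179.39 − y_svg.

**Shape 1** — `<path>` rectangle, stroke `#ff8800` → engrave (S215, F2343). Machine vertices: (163.96,138.96) → (293.21,138.96) → (293.21,68.72) → (163.96,68.72) → (163.96,138.96). Closed: final G1 returns to the first vertex.

**Shape 2** — `<path>` open polyline, stroke `#ff00ff` → score (S392, F1725). Machine vertices: (153.31,39.43) → (169.61,142.57) → (157.04,53.55) → (105.97,88.34) → (125.46,36.88). Open path.

**Shape 3** — `<polygon>` closed polygon, stroke `#ff00ff` → score (S392, F1725). Machine vertices: (141.38,83.87) → (249.38,153.02) → (149.03,145.81) → (84.29,143.17) → (141.38,83.87). Closed: final G1 returns to the first vertex.

**Shape 4** — `<path>` open polyline, stroke `#ff8800` → engrave (S215, F2343). Machine vertices: (170.17,135.08) → (256.06,130.74) → (302.24,39.08) → (213.57,28.45) → (231.11,139.55). Open path.

**Shape 5** — `<polygon>` closed polygon, stroke `#ff8800` → engrave (S215, F2343). Machine vertices: (332.69,163.11) → (272.33,76.37) → (258.15,22.58) → (332.69,163.11). Closed: final G1 returns to the first vertex.

**Shape 6** — `<polyline>` open polyline, stroke `#ff8800` → engrave (S215, F2343). Machine vertices: (264.08,113.95) → (252.56,139.91) → (319.95,45.12) → (274.65,26.93) → (21.54,149.80) → (96.24,130.17). Open path.

(bCNC post)
(Date: synthetic)
G21
G90
G0 X163.96 Y138.96
M4 S215
G01 X293.21 Y138.96 F2343
G01 X293.21 Y68.72
G01 X163.96 Y68.72
G01 X163.96 Y138.96
M5
G0 X153.31 Y39.43
M4 S392
G01 X169.61 Y142.57 F1725
G01 X157.04 Y53.55
G01 X105.97 Y88.34
G01 X125.46 Y36.88
M5
G0 X141.38 Y83.87
M4 S392
G01 X249.38 Y153.02 F1725
G01 X149.03 Y145.81
G01 X84.29 Y143.17
G01 X141.38 Y83.87
M5
G0 X170.17 Y135.08
M4 S215
G01 X256.06 Y130.74 F2343
G01 X302.24 Y39.08
G01 X213.57 Y28.45
G01 X231.11 Y139.55
M5
G0 X332.69 Y163.11
M4 S215
G01 X272.33 Y76.37 F2343
G01 X258.15 Y22.58
G01 X332.69 Y163.11
M5
G0 X264.08 Y113.95
M4 S215
G01 X252.56 Y139.91 F2343
G01 X319.95 Y45.12
G01 X274.65 Y26.93
G01 X21.54 Y149.80
G01 X96.24 Y130.17
M5
G0 X0.00 Y0.00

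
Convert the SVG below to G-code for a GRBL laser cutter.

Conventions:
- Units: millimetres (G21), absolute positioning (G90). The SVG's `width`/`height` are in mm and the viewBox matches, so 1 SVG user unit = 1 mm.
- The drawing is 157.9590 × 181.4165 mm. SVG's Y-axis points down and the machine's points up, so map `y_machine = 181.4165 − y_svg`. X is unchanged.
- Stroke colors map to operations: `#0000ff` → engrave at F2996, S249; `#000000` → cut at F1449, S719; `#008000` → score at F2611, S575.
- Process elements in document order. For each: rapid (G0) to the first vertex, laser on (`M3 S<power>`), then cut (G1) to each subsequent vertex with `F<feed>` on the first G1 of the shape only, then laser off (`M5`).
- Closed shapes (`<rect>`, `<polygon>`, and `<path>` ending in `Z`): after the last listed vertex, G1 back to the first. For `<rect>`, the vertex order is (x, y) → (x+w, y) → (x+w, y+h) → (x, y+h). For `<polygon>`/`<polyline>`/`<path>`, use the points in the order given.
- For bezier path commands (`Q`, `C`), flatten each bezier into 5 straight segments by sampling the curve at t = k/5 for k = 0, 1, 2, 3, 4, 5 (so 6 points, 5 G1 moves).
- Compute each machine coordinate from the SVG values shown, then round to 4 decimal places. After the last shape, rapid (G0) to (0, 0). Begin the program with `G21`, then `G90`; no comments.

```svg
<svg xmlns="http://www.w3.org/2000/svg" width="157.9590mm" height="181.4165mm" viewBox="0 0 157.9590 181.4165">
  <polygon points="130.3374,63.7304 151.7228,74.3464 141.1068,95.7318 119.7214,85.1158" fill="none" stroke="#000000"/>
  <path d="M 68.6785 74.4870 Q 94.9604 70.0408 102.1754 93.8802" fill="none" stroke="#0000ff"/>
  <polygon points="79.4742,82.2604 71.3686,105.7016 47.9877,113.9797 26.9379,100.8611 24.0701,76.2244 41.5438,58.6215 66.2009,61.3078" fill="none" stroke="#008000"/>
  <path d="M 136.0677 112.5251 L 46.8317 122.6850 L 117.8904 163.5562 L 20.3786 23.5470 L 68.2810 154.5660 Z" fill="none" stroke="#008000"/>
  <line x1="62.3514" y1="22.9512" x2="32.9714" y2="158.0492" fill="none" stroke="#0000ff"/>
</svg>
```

G21
G90
G0 X130.3374 Y117.6861
M3 S719
G1 X151.7228 Y107.0701 F1449
G1 X141.1068 Y85.6847
G1 X119.7214 Y96.3007
G1 X130.3374 Y117.6861
M5
G0 X68.6785 Y106.9295
M3 S249
G1 X78.4286 Y107.5766 F2996
G1 X86.6533 Y105.9608
G1 X93.3527 Y102.0821
G1 X98.5267 Y95.9406
G1 X102.1754 Y87.5363
M5
G0 X79.4742 Y99.1561
M3 S575
G1 X71.3686 Y75.7149 F2611
G1 X47.9877 Y67.4368
G1 X26.9379 Y80.5554
G1 X24.0701 Y105.1921
G1 X41.5438 Y122.7950
G1 X66.2009 Y120.1087
G1 X79.4742 Y99.1561
M5
G0 X136.0677 Y68.8914
M3 S575
G1 X46.8317 Y58.7315 F2611
G1 X117.8904 Y17.8603
G1 X20.3786 Y157.8695
G1 X68.2810 Y26.8505
G1 X136.0677 Y68.8914
M5
G0 X62.3514 Y158.4653
M3 S249
G1 X32.9714 Y23.3673 F2996
M5
G0 X0.0000 Y0.0000

viewBox `0 0 157.9590 181.4165` with mm width/height → 1 unit = 1 mm. Flip: y_m = 181.4165 − y_svg.

**Shape 1** — `<polygon>` regular polygon, stroke `#000000` → cut (S719, F1449). Machine vertices: (130.3374,117.6861) → (151.7228,107.0701) → (141.1068,85.6847) → (119.7214,96.3007) → (130.3374,117.6861). Closed: final G1 returns to the first vertex.

**Shape 2** — `<path>` quadratic bezier, stroke `#0000ff` → engrave (S249, F2996). Control points (SVG): P0=(68.6785,74.4870), P1=(94.9604,70.0408), P2=(102.1754,93.8802); sampled at t=k/5. Machine vertices: (68.6785,106.9295) → (78.4286,107.5766) → (86.6533,105.9608) → (93.3527,102.0821) → (98.5267,95.9406) → (102.1754,87.5363). Open path.

**Shape 3** — `<polygon>` regular polygon, stroke `#008000` → score (S575, F2611). Machine vertices: (79.4742,99.1561) → (71.3686,75.7149) → (47.9877,67.4368) → (26.9379,80.5554) → (24.0701,105.1921) → (41.5438,122.7950) → (66.2009,120.1087) → (79.4742,99.1561). Closed: final G1 returns to the first vertex.

**Shape 4** — `<path>` closed polygon, stroke `#008000` → score (S575, F2611). Machine vertices: (136.0677,68.8914) → (46.8317,58.7315) → (117.8904,17.8603) → (20.3786,157.8695) → (68.2810,26.8505) → (136.0677,68.8914). Closed: final G1 returns to the first vertex.

**Shape 5** — `<line>` line segment, stroke `#0000ff` → engrave (S249, F2996). Machine vertices: (62.3514,158.4653) → (32.9714,23.3673). Open path.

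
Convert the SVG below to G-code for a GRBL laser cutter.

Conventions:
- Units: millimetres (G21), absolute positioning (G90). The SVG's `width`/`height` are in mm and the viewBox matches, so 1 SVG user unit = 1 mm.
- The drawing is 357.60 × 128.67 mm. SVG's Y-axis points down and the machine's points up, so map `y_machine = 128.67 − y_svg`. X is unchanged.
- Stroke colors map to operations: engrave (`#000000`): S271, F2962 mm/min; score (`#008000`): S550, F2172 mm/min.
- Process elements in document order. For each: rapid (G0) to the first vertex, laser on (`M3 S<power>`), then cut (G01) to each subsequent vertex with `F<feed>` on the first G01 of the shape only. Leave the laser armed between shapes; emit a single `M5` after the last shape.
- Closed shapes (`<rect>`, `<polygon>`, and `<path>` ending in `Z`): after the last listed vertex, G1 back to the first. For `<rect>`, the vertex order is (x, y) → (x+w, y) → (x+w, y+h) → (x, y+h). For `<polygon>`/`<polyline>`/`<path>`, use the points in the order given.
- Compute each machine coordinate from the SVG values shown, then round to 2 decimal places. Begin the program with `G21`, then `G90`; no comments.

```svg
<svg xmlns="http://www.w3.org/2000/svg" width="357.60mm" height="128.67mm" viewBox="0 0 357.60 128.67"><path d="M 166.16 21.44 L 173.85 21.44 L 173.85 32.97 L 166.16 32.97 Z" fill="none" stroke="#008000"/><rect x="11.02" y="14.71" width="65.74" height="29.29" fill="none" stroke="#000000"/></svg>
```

G21
G90
G0 X166.16 Y107.23
M3 S550
G01 X173.85 Y107.23 F2172
G01 X173.85 Y95.70
G01 X166.16 Y95.70
G01 X166.16 Y107.23
G0 X11.02 Y113.96
M3 S271
G01 X76.76 Y113.96 F2962
G01 X76.76 Y84.67
G01 X11.02 Y84.67
G01 X11.02 Y113.96
M5

1 u = 1 mm; y_m = 128.67 − y.

[1] `<path>` rectangle, #008000→score S550 F2172: (166.16,107.23) → (173.85,107.23) → (173.85,95.70) → (166.16,95.70) → (166.16,107.23) (closed)

[2] `<rect>` rectangle, #000000→engrave S271 F2962: (11.02,113.96) → (76.76,113.96) → (76.76,84.67) → (11.02,84.67) → (11.02,113.96) (closed)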